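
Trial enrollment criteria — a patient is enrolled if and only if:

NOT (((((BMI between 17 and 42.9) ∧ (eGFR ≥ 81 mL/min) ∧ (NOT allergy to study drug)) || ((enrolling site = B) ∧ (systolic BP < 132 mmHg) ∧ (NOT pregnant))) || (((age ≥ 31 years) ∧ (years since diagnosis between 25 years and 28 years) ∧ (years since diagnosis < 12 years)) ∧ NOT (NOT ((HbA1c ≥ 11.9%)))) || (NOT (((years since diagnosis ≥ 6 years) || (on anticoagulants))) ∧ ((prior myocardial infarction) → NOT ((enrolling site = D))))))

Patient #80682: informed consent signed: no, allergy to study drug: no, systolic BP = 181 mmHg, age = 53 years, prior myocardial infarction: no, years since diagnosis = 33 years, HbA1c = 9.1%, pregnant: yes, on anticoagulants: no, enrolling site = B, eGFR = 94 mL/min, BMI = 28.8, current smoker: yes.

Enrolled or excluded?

Excluded

Atomic conditions:
  BMI between 17 and 42.9: 28.8 in [17, 42.9] is true
  eGFR ≥ 81 mL/min: 94 ≥ 81 is true
  NOT allergy to study drug: no → true
  enrolling site = B: B == B is true
  systolic BP < 132 mmHg: 181 < 132 is false
  NOT pregnant: yes → false
  age ≥ 31 years: 53 ≥ 31 is true
  years since diagnosis between 25 years and 28 years: 33 in [25, 28] is false
  years since diagnosis < 12 years: 33 < 12 is false
  HbA1c ≥ 11.9%: 9.1 ≥ 11.9 is false
  years since diagnosis ≥ 6 years: 33 ≥ 6 is true
  on anticoagulants: no → false
  prior myocardial infarction: no → false
  enrolling site = D: B == D is false
Combine:
[1.1.1] true AND true AND true = true
[1.1.2] true AND false AND false = false
[1.1] true OR false = true
[1.2.1] true AND false AND false = false
[1.2.2.1] NOT false = true
[1.2.2] NOT true = false
[1.2] false AND false = false
[1.3.1.1] true OR false = true
[1.3.1] NOT true = false
[1.3.2.2] NOT false = true
[1.3.2] false → true (antecedent false ⇒ implication holds) = true
[1.3] false AND true = false
[1] true OR false OR false = true
[root] NOT true = false
Overall: false → excluded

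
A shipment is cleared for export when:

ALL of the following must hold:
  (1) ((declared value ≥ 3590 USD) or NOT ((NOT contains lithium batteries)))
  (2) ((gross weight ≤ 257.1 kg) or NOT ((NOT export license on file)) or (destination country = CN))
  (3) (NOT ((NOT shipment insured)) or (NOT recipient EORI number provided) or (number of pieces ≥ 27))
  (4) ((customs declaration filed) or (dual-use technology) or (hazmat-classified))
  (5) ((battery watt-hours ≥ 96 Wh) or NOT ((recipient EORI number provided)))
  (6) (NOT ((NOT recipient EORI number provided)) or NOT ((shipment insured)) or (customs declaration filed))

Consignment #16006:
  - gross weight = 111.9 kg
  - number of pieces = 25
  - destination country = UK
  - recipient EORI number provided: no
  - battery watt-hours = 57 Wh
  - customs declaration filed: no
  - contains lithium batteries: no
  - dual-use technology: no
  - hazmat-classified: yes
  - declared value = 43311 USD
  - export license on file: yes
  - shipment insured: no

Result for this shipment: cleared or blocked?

Atomic conditions:
  declared value ≥ 3590 USD: 43311 ≥ 3590 is true
  NOT contains lithium batteries: no → true
  gross weight ≤ 257.1 kg: 111.9 ≤ 257.1 is true
  NOT export license on file: yes → false
  destination country = CN: UK == CN is false
  NOT shipment insured: no → true
  NOT recipient EORI number provided: no → true
  number of pieces ≥ 27: 25 ≥ 27 is false
  customs declaration filed: no → false
  dual-use technology: no → false
  hazmat-classified: yes → true
  battery watt-hours ≥ 96 Wh: 57 ≥ 96 is false
  recipient EORI number provided: no → false
  shipment insured: no → false
Combine:
[1.2] NOT true = false
[1] true OR false = true
[2.2] NOT false = true
[2] true OR true OR false = true
[3.1] NOT true = false
[3] false OR true OR false = true
[4] false OR false OR true = true
[5.2] NOT false = true
[5] false OR true = true
[6.1] NOT true = false
[6.2] NOT false = true
[6] false OR true OR false = true
[root] true AND true AND true AND true AND true AND true = true
Overall: true → cleared

Cleared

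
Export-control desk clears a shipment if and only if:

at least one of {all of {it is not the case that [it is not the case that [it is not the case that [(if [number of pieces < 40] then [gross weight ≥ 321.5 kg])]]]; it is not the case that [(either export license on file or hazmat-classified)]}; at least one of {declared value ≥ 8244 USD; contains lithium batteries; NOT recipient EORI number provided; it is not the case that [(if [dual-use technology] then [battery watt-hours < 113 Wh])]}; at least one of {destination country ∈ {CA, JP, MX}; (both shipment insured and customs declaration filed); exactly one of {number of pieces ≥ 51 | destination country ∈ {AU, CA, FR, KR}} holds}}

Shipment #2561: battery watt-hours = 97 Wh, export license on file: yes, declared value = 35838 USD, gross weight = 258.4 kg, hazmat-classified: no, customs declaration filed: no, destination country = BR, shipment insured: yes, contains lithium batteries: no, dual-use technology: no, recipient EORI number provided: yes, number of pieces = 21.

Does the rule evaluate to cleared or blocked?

Atomic conditions:
  number of pieces < 40: 21 < 40 is true
  gross weight ≥ 321.5 kg: 258.4 ≥ 321.5 is false
  export license on file: yes → true
  hazmat-classified: no → false
  declared value ≥ 8244 USD: 35838 ≥ 8244 is true
  contains lithium batteries: no → false
  NOT recipient EORI number provided: yes → false
  dual-use technology: no → false
  battery watt-hours < 113 Wh: 97 < 113 is true
  destination country ∈ {CA, JP, MX}: BR is not in the set → false
  shipment insured: yes → true
  customs declaration filed: no → false
  number of pieces ≥ 51: 21 ≥ 51 is false
  destination country ∈ {AU, CA, FR, KR}: BR is not in the set → false
Combine:
[1.1.1.1.1] true → false = false
[1.1.1.1] NOT false = true
[1.1.1] NOT true = false
[1.1] NOT false = true
[1.2.1] true OR false = true
[1.2] NOT true = false
[1] true AND false = false
[2.4.1] false → true (antecedent false ⇒ implication holds) = true
[2.4] NOT true = false
[2] true OR false OR false OR false = true
[3.2] true AND false = false
[3.3] exactly-one(false, false) = false
[3] false OR false OR false = false
[root] false OR true OR false = true
Overall: true → cleared

Cleared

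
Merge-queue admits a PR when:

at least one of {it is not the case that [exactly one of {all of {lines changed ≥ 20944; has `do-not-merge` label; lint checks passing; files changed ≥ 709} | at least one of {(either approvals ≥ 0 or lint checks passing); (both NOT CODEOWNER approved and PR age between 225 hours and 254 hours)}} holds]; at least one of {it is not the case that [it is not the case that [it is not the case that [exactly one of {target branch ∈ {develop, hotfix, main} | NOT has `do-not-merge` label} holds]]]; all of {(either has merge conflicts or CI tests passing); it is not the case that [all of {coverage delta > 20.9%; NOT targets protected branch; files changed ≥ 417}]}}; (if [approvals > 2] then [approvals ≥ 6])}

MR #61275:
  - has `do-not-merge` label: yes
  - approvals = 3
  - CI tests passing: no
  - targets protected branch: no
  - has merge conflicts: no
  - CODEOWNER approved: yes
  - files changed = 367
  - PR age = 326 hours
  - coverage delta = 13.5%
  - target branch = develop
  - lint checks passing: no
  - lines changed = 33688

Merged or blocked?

Atomic conditions:
  lines changed ≥ 20944: 33688 ≥ 20944 is true
  has `do-not-merge` label: yes → true
  lint checks passing: no → false
  files changed ≥ 709: 367 ≥ 709 is false
  approvals ≥ 0: 3 ≥ 0 is true
  NOT CODEOWNER approved: yes → false
  PR age between 225 hours and 254 hours: 326 in [225, 254] is false
  target branch ∈ {develop, hotfix, main}: develop is in the set → true
  NOT has `do-not-merge` label: yes → false
  has merge conflicts: no → false
  CI tests passing: no → false
  coverage delta > 20.9%: 13.5 > 20.9 is false
  NOT targets protected branch: no → true
  files changed ≥ 417: 367 ≥ 417 is false
  approvals > 2: 3 > 2 is true
  approvals ≥ 6: 3 ≥ 6 is false
Combine:
[1.1.1] true AND true AND false AND false = false
[1.1.2.1] true OR false = true
[1.1.2.2] false AND false = false
[1.1.2] true OR false = true
[1.1] exactly-one(false, true) = true
[1] NOT true = false
[2.1.1.1.1] exactly-one(true, false) = true
[2.1.1.1] NOT true = false
[2.1.1] NOT false = true
[2.1] NOT true = false
[2.2.1] false OR false = false
[2.2.2.1] false AND true AND false = false
[2.2.2] NOT false = true
[2.2] false AND true = false
[2] false OR false = false
[3] true → false = false
[root] false OR false OR false = false
Overall: false → blocked

Blocked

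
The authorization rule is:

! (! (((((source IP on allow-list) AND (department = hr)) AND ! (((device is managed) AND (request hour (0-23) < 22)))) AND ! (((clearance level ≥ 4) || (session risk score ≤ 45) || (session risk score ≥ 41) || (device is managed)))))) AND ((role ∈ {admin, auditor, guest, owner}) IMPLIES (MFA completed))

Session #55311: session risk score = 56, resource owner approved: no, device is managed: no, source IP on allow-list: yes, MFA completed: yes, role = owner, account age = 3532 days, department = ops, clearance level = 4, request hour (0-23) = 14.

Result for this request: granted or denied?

Atomic conditions:
  source IP on allow-list: yes → true
  department = hr: ops == hr is false
  device is managed: no → false
  request hour (0-23) < 22: 14 < 22 is true
  clearance level ≥ 4: 4 ≥ 4 is true
  session risk score ≤ 45: 56 ≤ 45 is false
  session risk score ≥ 41: 56 ≥ 41 is true
  role ∈ {admin, auditor, guest, owner}: owner is in the set → true
  MFA completed: yes → true
Combine:
[1.1.1.1.1] true AND false = false
[1.1.1.1.2.1] false AND true = false
[1.1.1.1.2] NOT false = true
[1.1.1.1] false AND true = false
[1.1.1.2.1] true OR false OR true OR false = true
[1.1.1.2] NOT true = false
[1.1.1] false AND false = false
[1.1] NOT false = true
[1] NOT true = false
[2] true → true = true
[root] false AND true = false
Overall: false → denied

Denied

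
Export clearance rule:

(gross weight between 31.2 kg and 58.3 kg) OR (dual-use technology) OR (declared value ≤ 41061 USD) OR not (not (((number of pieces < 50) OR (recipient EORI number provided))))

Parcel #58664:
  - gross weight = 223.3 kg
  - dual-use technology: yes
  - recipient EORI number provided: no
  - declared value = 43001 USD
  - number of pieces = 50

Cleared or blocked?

Atomic conditions:
  gross weight between 31.2 kg and 58.3 kg: 223.3 in [31.2, 58.3] is false
  dual-use technology: yes → true
  declared value ≤ 41061 USD: 43001 ≤ 41061 is false
  number of pieces < 50: 50 < 50 is false
  recipient EORI number provided: no → false
Combine:
[4.1.1] false OR false = false
[4.1] NOT false = true
[4] NOT true = false
[root] false OR true OR false OR false = true
Overall: true → cleared

Cleared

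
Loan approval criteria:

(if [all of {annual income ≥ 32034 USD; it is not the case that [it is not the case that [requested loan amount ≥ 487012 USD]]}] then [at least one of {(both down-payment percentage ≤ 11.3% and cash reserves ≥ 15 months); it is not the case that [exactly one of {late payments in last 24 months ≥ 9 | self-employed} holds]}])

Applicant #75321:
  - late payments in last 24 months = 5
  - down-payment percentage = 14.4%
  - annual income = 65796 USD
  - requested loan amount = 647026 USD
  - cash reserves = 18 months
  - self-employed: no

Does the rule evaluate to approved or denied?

Approved

Atomic conditions:
  annual income ≥ 32034 USD: 65796 ≥ 32034 is true
  requested loan amount ≥ 487012 USD: 647026 ≥ 487012 is true
  down-payment percentage ≤ 11.3%: 14.4 ≤ 11.3 is false
  cash reserves ≥ 15 months: 18 ≥ 15 is true
  late payments in last 24 months ≥ 9: 5 ≥ 9 is false
  self-employed: no → false
Combine:
[1.2.1] NOT true = false
[1.2] NOT false = true
[1] true AND true = true
[2.1] false AND true = false
[2.2.1] exactly-one(false, false) = false
[2.2] NOT false = true
[2] false OR true = true
[root] true → true = true
Overall: true → approved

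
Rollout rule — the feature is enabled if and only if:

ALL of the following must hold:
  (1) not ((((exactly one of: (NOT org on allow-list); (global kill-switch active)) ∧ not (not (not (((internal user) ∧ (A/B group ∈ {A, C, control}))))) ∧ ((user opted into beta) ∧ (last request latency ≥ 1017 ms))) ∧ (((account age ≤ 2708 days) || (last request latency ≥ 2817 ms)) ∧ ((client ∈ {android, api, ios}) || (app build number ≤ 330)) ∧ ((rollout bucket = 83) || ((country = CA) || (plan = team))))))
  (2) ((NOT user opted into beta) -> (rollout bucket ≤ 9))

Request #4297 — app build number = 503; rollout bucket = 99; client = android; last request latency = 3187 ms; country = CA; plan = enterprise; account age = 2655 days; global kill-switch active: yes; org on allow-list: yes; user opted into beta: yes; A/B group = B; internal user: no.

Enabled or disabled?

Atomic conditions:
  NOT org on allow-list: yes → false
  global kill-switch active: yes → true
  internal user: no → false
  A/B group ∈ {A, C, control}: B is not in the set → false
  user opted into beta: yes → true
  last request latency ≥ 1017 ms: 3187 ≥ 1017 is true
  account age ≤ 2708 days: 2655 ≤ 2708 is true
  last request latency ≥ 2817 ms: 3187 ≥ 2817 is true
  client ∈ {android, api, ios}: android is in the set → true
  app build number ≤ 330: 503 ≤ 330 is false
  rollout bucket = 83: 99 == 83 is false
  country = CA: CA == CA is true
  plan = team: enterprise == team is false
  NOT user opted into beta: yes → false
  rollout bucket ≤ 9: 99 ≤ 9 is false
Combine:
[1.1.1.1] exactly-one(false, true) = true
[1.1.1.2.1.1.1] false AND false = false
[1.1.1.2.1.1] NOT false = true
[1.1.1.2.1] NOT true = false
[1.1.1.2] NOT false = true
[1.1.1.3] true AND true = true
[1.1.1] true AND true AND true = true
[1.1.2.1] true OR true = true
[1.1.2.2] true OR false = true
[1.1.2.3.2] true OR false = true
[1.1.2.3] false OR true = true
[1.1.2] true AND true AND true = true
[1.1] true AND true = true
[1] NOT true = false
[2] false → false (antecedent false ⇒ implication holds) = true
[root] false AND true = false
Overall: false → disabled

Disabled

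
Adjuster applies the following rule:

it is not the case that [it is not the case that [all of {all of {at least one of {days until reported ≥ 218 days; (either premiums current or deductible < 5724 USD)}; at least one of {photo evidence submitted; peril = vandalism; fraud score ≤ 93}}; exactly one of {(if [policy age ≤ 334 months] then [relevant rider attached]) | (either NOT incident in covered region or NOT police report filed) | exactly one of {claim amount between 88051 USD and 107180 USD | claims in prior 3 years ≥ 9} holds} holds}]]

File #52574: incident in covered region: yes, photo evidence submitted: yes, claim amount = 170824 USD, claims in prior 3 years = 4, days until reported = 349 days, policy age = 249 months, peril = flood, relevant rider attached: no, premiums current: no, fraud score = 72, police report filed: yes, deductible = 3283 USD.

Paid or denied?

Denied

Atomic conditions:
  days until reported ≥ 218 days: 349 ≥ 218 is true
  premiums current: no → false
  deductible < 5724 USD: 3283 < 5724 is true
  photo evidence submitted: yes → true
  peril = vandalism: flood == vandalism is false
  fraud score ≤ 93: 72 ≤ 93 is true
  policy age ≤ 334 months: 249 ≤ 334 is true
  relevant rider attached: no → false
  NOT incident in covered region: yes → false
  NOT police report filed: yes → false
  claim amount between 88051 USD and 107180 USD: 170824 in [88051, 107180] is false
  claims in prior 3 years ≥ 9: 4 ≥ 9 is false
Combine:
[1.1.1.1.2] false OR true = true
[1.1.1.1] true OR true = true
[1.1.1.2] true OR false OR true = true
[1.1.1] true AND true = true
[1.1.2.1] true → false = false
[1.1.2.2] false OR false = false
[1.1.2.3] exactly-one(false, false) = false
[1.1.2] exactly-one(false, false, false) = false
[1.1] true AND false = false
[1] NOT false = true
[root] NOT true = false
Overall: false → denied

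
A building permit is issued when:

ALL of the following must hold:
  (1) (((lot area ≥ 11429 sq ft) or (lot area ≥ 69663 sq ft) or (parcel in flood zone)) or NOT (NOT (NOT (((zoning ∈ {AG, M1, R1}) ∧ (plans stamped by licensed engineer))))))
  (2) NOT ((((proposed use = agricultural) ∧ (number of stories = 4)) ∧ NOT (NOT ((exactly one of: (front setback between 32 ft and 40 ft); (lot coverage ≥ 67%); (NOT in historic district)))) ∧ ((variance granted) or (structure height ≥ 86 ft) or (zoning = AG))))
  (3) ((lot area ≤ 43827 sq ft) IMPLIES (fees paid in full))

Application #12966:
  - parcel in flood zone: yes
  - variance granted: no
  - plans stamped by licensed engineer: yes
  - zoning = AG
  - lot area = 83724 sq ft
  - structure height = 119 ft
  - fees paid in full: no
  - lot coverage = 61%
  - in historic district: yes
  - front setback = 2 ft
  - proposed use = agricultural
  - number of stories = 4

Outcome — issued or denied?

Atomic conditions:
  lot area ≥ 11429 sq ft: 83724 ≥ 11429 is true
  lot area ≥ 69663 sq ft: 83724 ≥ 69663 is true
  parcel in flood zone: yes → true
  zoning ∈ {AG, M1, R1}: AG is in the set → true
  plans stamped by licensed engineer: yes → true
  proposed use = agricultural: agricultural == agricultural is true
  number of stories = 4: 4 == 4 is true
  front setback between 32 ft and 40 ft: 2 in [32, 40] is false
  lot coverage ≥ 67%: 61 ≥ 67 is false
  NOT in historic district: yes → false
  variance granted: no → false
  structure height ≥ 86 ft: 119 ≥ 86 is true
  zoning = AG: AG == AG is true
  lot area ≤ 43827 sq ft: 83724 ≤ 43827 is false
  fees paid in full: no → false
Combine:
[1.1] true OR true OR true = true
[1.2.1.1.1] true AND true = true
[1.2.1.1] NOT true = false
[1.2.1] NOT false = true
[1.2] NOT true = false
[1] true OR false = true
[2.1.1] true AND true = true
[2.1.2.1.1] exactly-one(false, false, false) = false
[2.1.2.1] NOT false = true
[2.1.2] NOT true = false
[2.1.3] false OR true OR true = true
[2.1] true AND false AND true = false
[2] NOT false = true
[3] false → false (antecedent false ⇒ implication holds) = true
[root] true AND true AND true = true
Overall: true → issued

Issued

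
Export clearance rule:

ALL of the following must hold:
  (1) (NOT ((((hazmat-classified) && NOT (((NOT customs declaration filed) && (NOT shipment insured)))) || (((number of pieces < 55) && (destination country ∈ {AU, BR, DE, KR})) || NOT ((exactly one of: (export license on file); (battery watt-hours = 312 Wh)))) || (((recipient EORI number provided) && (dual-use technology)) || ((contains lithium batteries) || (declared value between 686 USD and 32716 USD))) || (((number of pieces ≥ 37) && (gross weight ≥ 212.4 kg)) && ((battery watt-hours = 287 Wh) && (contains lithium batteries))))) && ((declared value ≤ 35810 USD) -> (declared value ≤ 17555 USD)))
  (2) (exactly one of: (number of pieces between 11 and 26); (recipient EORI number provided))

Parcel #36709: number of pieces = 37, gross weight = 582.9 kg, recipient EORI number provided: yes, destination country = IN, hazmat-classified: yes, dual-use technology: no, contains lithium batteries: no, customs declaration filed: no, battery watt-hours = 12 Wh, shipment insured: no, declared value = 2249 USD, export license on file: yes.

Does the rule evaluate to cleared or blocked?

Atomic conditions:
  hazmat-classified: yes → true
  NOT customs declaration filed: no → true
  NOT shipment insured: no → true
  number of pieces < 55: 37 < 55 is true
  destination country ∈ {AU, BR, DE, KR}: IN is not in the set → false
  export license on file: yes → true
  battery watt-hours = 312 Wh: 12 == 312 is false
  recipient EORI number provided: yes → true
  dual-use technology: no → false
  contains lithium batteries: no → false
  declared value between 686 USD and 32716 USD: 2249 in [686, 32716] is true
  number of pieces ≥ 37: 37 ≥ 37 is true
  gross weight ≥ 212.4 kg: 582.9 ≥ 212.4 is true
  battery watt-hours = 287 Wh: 12 == 287 is false
  declared value ≤ 35810 USD: 2249 ≤ 35810 is true
  declared value ≤ 17555 USD: 2249 ≤ 17555 is true
  number of pieces between 11 and 26: 37 in [11, 26] is false
Combine:
[1.1.1.1.2.1] true AND true = true
[1.1.1.1.2] NOT true = false
[1.1.1.1] true AND false = false
[1.1.1.2.1] true AND false = false
[1.1.1.2.2.1] exactly-one(true, false) = true
[1.1.1.2.2] NOT true = false
[1.1.1.2] false OR false = false
[1.1.1.3.1] true AND false = false
[1.1.1.3.2] false OR true = true
[1.1.1.3] false OR true = true
[1.1.1.4.1] true AND true = true
[1.1.1.4.2] false AND false = false
[1.1.1.4] true AND false = false
[1.1.1] false OR false OR true OR false = true
[1.1] NOT true = false
[1.2] true → true = true
[1] false AND true = false
[2] exactly-one(false, true) = true
[root] false AND true = false
Overall: false → blocked

Blocked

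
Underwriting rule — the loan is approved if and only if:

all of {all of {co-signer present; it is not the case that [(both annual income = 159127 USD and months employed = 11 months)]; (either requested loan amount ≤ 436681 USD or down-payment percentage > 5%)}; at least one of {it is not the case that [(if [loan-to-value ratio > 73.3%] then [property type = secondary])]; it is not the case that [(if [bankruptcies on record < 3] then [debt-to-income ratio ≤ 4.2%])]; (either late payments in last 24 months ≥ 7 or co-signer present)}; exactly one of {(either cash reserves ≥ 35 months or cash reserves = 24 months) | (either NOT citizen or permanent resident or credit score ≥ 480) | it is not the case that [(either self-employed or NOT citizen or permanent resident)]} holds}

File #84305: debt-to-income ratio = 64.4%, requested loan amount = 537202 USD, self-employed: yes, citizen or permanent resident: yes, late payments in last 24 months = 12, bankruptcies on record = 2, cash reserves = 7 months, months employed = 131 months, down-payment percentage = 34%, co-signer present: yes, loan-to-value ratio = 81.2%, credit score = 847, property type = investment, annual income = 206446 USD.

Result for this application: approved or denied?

Approved

Atomic conditions:
  co-signer present: yes → true
  annual income = 159127 USD: 206446 == 159127 is false
  months employed = 11 months: 131 == 11 is false
  requested loan amount ≤ 436681 USD: 537202 ≤ 436681 is false
  down-payment percentage > 5%: 34 > 5 is true
  loan-to-value ratio > 73.3%: 81.2 > 73.3 is true
  property type = secondary: investment == secondary is false
  bankruptcies on record < 3: 2 < 3 is true
  debt-to-income ratio ≤ 4.2%: 64.4 ≤ 4.2 is false
  late payments in last 24 months ≥ 7: 12 ≥ 7 is true
  cash reserves ≥ 35 months: 7 ≥ 35 is false
  cash reserves = 24 months: 7 == 24 is false
  NOT citizen or permanent resident: yes → false
  credit score ≥ 480: 847 ≥ 480 is true
  self-employed: yes → true
Combine:
[1.2.1] false AND false = false
[1.2] NOT false = true
[1.3] false OR true = true
[1] true AND true AND true = true
[2.1.1] true → false = false
[2.1] NOT false = true
[2.2.1] true → false = false
[2.2] NOT false = true
[2.3] true OR true = true
[2] true OR true OR true = true
[3.1] false OR false = false
[3.2] false OR true = true
[3.3.1] true OR false = true
[3.3] NOT true = false
[3] exactly-one(false, true, false) = true
[root] true AND true AND true = true
Overall: true → approved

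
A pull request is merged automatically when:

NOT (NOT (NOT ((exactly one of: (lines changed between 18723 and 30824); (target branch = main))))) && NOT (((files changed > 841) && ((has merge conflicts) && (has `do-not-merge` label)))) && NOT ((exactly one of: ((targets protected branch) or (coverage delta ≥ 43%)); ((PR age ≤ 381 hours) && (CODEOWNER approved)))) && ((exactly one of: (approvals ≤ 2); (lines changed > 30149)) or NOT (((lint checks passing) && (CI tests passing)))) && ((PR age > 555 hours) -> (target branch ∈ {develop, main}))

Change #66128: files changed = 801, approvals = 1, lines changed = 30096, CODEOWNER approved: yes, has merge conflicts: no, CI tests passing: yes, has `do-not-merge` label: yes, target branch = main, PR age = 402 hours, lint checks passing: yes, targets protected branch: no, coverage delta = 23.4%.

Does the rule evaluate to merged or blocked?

Merged

Atomic conditions:
  lines changed between 18723 and 30824: 30096 in [18723, 30824] is true
  target branch = main: main == main is true
  files changed > 841: 801 > 841 is false
  has merge conflicts: no → false
  has `do-not-merge` label: yes → true
  targets protected branch: no → false
  coverage delta ≥ 43%: 23.4 ≥ 43 is false
  PR age ≤ 381 hours: 402 ≤ 381 is false
  CODEOWNER approved: yes → true
  approvals ≤ 2: 1 ≤ 2 is true
  lines changed > 30149: 30096 > 30149 is false
  lint checks passing: yes → true
  CI tests passing: yes → true
  PR age > 555 hours: 402 > 555 is false
  target branch ∈ {develop, main}: main is in the set → true
Combine:
[1.1.1.1] exactly-one(true, true) = false
[1.1.1] NOT false = true
[1.1] NOT true = false
[1] NOT false = true
[2.1.2] false AND true = false
[2.1] false AND false = false
[2] NOT false = true
[3.1.1] false OR false = false
[3.1.2] false AND true = false
[3.1] exactly-one(false, false) = false
[3] NOT false = true
[4.1] exactly-one(true, false) = true
[4.2.1] true AND true = true
[4.2] NOT true = false
[4] true OR false = true
[5] false → true (antecedent false ⇒ implication holds) = true
[root] true AND true AND true AND true AND true = true
Overall: true → merged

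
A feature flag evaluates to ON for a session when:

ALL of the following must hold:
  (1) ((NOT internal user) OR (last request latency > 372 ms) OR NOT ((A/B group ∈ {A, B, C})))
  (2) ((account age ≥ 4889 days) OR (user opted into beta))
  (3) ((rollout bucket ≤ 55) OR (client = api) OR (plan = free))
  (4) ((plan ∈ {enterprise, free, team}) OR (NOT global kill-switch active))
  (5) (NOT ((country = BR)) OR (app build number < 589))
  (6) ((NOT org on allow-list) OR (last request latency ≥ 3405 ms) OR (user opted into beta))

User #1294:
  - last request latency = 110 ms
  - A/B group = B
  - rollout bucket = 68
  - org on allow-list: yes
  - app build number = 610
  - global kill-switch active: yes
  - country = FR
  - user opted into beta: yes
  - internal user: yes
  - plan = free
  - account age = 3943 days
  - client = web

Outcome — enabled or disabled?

Atomic conditions:
  NOT internal user: yes → false
  last request latency > 372 ms: 110 > 372 is false
  A/B group ∈ {A, B, C}: B is in the set → true
  account age ≥ 4889 days: 3943 ≥ 4889 is false
  user opted into beta: yes → true
  rollout bucket ≤ 55: 68 ≤ 55 is false
  client = api: web == api is false
  plan = free: free == free is true
  plan ∈ {enterprise, free, team}: free is in the set → true
  NOT global kill-switch active: yes → false
  country = BR: FR == BR is false
  app build number < 589: 610 < 589 is false
  NOT org on allow-list: yes → false
  last request latency ≥ 3405 ms: 110 ≥ 3405 is false
Combine:
[1.3] NOT true = false
[1] false OR false OR false = false
[2] false OR true = true
[3] false OR false OR true = true
[4] true OR false = true
[5.1] NOT false = true
[5] true OR false = true
[6] false OR false OR true = true
[root] false AND true AND true AND true AND true AND true = false
Overall: false → disabled

Disabled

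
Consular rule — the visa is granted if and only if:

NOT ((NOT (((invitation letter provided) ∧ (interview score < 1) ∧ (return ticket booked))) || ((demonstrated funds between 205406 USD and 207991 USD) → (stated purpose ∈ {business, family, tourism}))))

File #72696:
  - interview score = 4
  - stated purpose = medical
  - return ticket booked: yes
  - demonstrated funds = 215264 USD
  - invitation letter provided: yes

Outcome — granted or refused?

Atomic conditions:
  invitation letter provided: yes → true
  interview score < 1: 4 < 1 is false
  return ticket booked: yes → true
  demonstrated funds between 205406 USD and 207991 USD: 215264 in [205406, 207991] is false
  stated purpose ∈ {business, family, tourism}: medical is not in the set → false
Combine:
[1.1.1] true AND false AND true = false
[1.1] NOT false = true
[1.2] false → false (antecedent false ⇒ implication holds) = true
[1] true OR true = true
[root] NOT true = false
Overall: false → refused

Refused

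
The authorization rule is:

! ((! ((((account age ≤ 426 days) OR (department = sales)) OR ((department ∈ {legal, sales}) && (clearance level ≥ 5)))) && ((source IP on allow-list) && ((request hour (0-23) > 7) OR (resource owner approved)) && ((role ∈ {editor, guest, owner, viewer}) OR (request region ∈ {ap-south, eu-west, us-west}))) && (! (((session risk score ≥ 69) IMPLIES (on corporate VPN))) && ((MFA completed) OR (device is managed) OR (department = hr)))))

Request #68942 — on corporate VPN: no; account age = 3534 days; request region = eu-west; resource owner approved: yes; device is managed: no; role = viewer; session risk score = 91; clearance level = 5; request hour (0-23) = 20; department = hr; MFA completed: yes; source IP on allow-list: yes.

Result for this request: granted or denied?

Denied

Atomic conditions:
  account age ≤ 426 days: 3534 ≤ 426 is false
  department = sales: hr == sales is false
  department ∈ {legal, sales}: hr is not in the set → false
  clearance level ≥ 5: 5 ≥ 5 is true
  source IP on allow-list: yes → true
  request hour (0-23) > 7: 20 > 7 is true
  resource owner approved: yes → true
  role ∈ {editor, guest, owner, viewer}: viewer is in the set → true
  request region ∈ {ap-south, eu-west, us-west}: eu-west is in the set → true
  session risk score ≥ 69: 91 ≥ 69 is true
  on corporate VPN: no → false
  MFA completed: yes → true
  device is managed: no → false
  department = hr: hr == hr is true
Combine:
[1.1.1.1] false OR false = false
[1.1.1.2] false AND true = false
[1.1.1] false OR false = false
[1.1] NOT false = true
[1.2.2] true OR true = true
[1.2.3] true OR true = true
[1.2] true AND true AND true = true
[1.3.1.1] true → false = false
[1.3.1] NOT false = true
[1.3.2] true OR false OR true = true
[1.3] true AND true = true
[1] true AND true AND true = true
[root] NOT true = false
Overall: false → denied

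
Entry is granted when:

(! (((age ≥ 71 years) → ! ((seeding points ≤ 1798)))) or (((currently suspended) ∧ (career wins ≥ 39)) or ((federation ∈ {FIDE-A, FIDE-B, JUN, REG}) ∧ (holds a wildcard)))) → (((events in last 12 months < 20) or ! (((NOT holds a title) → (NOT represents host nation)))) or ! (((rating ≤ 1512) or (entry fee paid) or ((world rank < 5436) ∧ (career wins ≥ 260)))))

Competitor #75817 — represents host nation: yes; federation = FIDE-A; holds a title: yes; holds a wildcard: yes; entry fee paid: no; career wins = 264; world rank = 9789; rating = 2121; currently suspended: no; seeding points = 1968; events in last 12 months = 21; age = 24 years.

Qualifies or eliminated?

Atomic conditions:
  age ≥ 71 years: 24 ≥ 71 is false
  seeding points ≤ 1798: 1968 ≤ 1798 is false
  currently suspended: no → false
  career wins ≥ 39: 264 ≥ 39 is true
  federation ∈ {FIDE-A, FIDE-B, JUN, REG}: FIDE-A is in the set → true
  holds a wildcard: yes → true
  events in last 12 months < 20: 21 < 20 is false
  NOT holds a title: yes → false
  NOT represents host nation: yes → false
  rating ≤ 1512: 2121 ≤ 1512 is false
  entry fee paid: no → false
  world rank < 5436: 9789 < 5436 is false
  career wins ≥ 260: 264 ≥ 260 is true
Combine:
[1.1.1.2] NOT false = true
[1.1.1] false → true (antecedent false ⇒ implication holds) = true
[1.1] NOT true = false
[1.2.1] false AND true = false
[1.2.2] true AND true = true
[1.2] false OR true = true
[1] false OR true = true
[2.1.2.1] false → false (antecedent false ⇒ implication holds) = true
[2.1.2] NOT true = false
[2.1] false OR false = false
[2.2.1.3] false AND true = false
[2.2.1] false OR false OR false = false
[2.2] NOT false = true
[2] false OR true = true
[root] true → true = true
Overall: true → qualifies

Qualifies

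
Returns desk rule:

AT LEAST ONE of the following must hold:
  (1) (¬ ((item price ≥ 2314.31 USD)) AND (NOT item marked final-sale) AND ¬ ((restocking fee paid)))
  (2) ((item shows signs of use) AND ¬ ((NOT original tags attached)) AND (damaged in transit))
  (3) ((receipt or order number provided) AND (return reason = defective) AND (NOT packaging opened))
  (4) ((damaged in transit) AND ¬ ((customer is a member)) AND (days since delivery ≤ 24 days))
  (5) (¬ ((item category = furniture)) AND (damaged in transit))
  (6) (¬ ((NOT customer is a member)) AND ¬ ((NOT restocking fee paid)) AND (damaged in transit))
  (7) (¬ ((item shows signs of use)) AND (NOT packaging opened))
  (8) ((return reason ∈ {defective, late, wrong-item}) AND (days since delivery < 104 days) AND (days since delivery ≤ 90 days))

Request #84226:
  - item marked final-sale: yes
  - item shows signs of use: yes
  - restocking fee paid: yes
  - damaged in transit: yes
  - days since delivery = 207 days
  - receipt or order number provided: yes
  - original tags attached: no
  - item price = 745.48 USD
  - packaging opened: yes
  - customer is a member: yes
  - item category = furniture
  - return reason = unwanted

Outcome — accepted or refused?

Accepted

Atomic conditions:
  item price ≥ 2314.31 USD: 745.48 ≥ 2314.31 is false
  NOT item marked final-sale: yes → false
  restocking fee paid: yes → true
  item shows signs of use: yes → true
  NOT original tags attached: no → true
  damaged in transit: yes → true
  receipt or order number provided: yes → true
  return reason = defective: unwanted == defective is false
  NOT packaging opened: yes → false
  customer is a member: yes → true
  days since delivery ≤ 24 days: 207 ≤ 24 is false
  item category = furniture: furniture == furniture is true
  NOT customer is a member: yes → false
  NOT restocking fee paid: yes → false
  return reason ∈ {defective, late, wrong-item}: unwanted is not in the set → false
  days since delivery < 104 days: 207 < 104 is false
  days since delivery ≤ 90 days: 207 ≤ 90 is false
Combine:
[1.1] NOT false = true
[1.3] NOT true = false
[1] true AND false AND false = false
[2.2] NOT true = false
[2] true AND false AND true = false
[3] true AND false AND false = false
[4.2] NOT true = false
[4] true AND false AND false = false
[5.1] NOT true = false
[5] false AND true = false
[6.1] NOT false = true
[6.2] NOT false = true
[6] true AND true AND true = true
[7.1] NOT true = false
[7] false AND false = false
[8] false AND false AND false = false
[root] false OR false OR false OR false OR false OR true OR false OR false = true
Overall: true → accepted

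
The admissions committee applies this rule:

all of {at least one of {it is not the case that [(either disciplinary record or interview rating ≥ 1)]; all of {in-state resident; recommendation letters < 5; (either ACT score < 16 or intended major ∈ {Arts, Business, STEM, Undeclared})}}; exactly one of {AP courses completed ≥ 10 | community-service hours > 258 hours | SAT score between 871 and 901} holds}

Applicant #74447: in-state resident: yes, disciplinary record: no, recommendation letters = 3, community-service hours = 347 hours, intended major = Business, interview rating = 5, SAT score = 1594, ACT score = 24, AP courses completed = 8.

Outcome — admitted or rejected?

Atomic conditions:
  disciplinary record: no → false
  interview rating ≥ 1: 5 ≥ 1 is true
  in-state resident: yes → true
  recommendation letters < 5: 3 < 5 is true
  ACT score < 16: 24 < 16 is false
  intended major ∈ {Arts, Business, STEM, Undeclared}: Business is in the set → true
  AP courses completed ≥ 10: 8 ≥ 10 is false
  community-service hours > 258 hours: 347 > 258 is true
  SAT score between 871 and 901: 1594 in [871, 901] is false
Combine:
[1.1.1] false OR true = true
[1.1] NOT true = false
[1.2.3] false OR true = true
[1.2] true AND true AND true = true
[1] false OR true = true
[2] exactly-one(false, true, false) = true
[root] true AND true = true
Overall: true → admitted

Admitted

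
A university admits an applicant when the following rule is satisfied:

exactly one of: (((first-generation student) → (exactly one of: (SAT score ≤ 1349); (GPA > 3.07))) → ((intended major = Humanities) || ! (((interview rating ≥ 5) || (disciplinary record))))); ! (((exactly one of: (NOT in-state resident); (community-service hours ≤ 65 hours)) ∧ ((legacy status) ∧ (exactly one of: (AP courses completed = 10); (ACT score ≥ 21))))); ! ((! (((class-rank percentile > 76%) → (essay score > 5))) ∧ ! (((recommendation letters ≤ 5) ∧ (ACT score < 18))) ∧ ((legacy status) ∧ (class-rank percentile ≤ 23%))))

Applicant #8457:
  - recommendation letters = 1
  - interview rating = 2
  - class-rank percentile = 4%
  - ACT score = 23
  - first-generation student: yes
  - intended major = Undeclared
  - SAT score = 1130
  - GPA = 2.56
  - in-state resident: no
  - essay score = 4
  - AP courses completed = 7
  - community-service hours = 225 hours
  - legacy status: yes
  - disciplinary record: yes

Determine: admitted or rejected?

Atomic conditions:
  first-generation student: yes → true
  SAT score ≤ 1349: 1130 ≤ 1349 is true
  GPA > 3.07: 2.56 > 3.07 is false
  intended major = Humanities: Undeclared == Humanities is false
  interview rating ≥ 5: 2 ≥ 5 is false
  disciplinary record: yes → true
  NOT in-state resident: no → true
  community-service hours ≤ 65 hours: 225 ≤ 65 is false
  legacy status: yes → true
  AP courses completed = 10: 7 == 10 is false
  ACT score ≥ 21: 23 ≥ 21 is true
  class-rank percentile > 76%: 4 > 76 is false
  essay score > 5: 4 > 5 is false
  recommendation letters ≤ 5: 1 ≤ 5 is true
  ACT score < 18: 23 < 18 is false
  class-rank percentile ≤ 23%: 4 ≤ 23 is true
Combine:
[1.1.2] exactly-one(true, false) = true
[1.1] true → true = true
[1.2.2.1] false OR true = true
[1.2.2] NOT true = false
[1.2] false OR false = false
[1] true → false = false
[2.1.1] exactly-one(true, false) = true
[2.1.2.2] exactly-one(false, true) = true
[2.1.2] true AND true = true
[2.1] true AND true = true
[2] NOT true = false
[3.1.1.1] false → false (antecedent false ⇒ implication holds) = true
[3.1.1] NOT true = false
[3.1.2.1] true AND false = false
[3.1.2] NOT false = true
[3.1.3] true AND true = true
[3.1] false AND true AND true = false
[3] NOT false = true
[root] exactly-one(false, false, true) = true
Overall: true → admitted

Admitted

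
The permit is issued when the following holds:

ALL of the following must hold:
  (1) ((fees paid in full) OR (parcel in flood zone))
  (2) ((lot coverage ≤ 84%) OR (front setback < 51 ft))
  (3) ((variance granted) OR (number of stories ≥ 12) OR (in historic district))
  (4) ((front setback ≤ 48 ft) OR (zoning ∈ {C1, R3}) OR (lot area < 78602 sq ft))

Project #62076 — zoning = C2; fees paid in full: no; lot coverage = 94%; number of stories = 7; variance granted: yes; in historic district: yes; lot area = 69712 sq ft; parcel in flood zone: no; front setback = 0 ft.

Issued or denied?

Atomic conditions:
  fees paid in full: no → false
  parcel in flood zone: no → false
  lot coverage ≤ 84%: 94 ≤ 84 is false
  front setback < 51 ft: 0 < 51 is true
  variance granted: yes → true
  number of stories ≥ 12: 7 ≥ 12 is false
  in historic district: yes → true
  front setback ≤ 48 ft: 0 ≤ 48 is true
  zoning ∈ {C1, R3}: C2 is not in the set → false
  lot area < 78602 sq ft: 69712 < 78602 is true
Combine:
[1] false OR false = false
[2] false OR true = true
[3] true OR false OR true = true
[4] true OR false OR true = true
[root] false AND true AND true AND true = false
Overall: false → denied

Denied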